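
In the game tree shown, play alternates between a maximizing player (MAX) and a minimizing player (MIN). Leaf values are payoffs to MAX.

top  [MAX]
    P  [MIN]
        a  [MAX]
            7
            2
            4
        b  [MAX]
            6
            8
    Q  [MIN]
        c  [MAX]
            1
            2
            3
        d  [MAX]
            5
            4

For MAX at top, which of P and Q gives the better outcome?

P

a (MAX): max(7, 2, 4) = 7
b (MAX): max(6, 8) = 8
P (MIN): min(7, 8) = 7
c (MAX): max(1, 2, 3) = 3
d (MAX): max(5, 4) = 5
Q (MIN): min(3, 5) = 3
MAX prefers the higher value; P=7, Q=3. P is better since 7 > 3.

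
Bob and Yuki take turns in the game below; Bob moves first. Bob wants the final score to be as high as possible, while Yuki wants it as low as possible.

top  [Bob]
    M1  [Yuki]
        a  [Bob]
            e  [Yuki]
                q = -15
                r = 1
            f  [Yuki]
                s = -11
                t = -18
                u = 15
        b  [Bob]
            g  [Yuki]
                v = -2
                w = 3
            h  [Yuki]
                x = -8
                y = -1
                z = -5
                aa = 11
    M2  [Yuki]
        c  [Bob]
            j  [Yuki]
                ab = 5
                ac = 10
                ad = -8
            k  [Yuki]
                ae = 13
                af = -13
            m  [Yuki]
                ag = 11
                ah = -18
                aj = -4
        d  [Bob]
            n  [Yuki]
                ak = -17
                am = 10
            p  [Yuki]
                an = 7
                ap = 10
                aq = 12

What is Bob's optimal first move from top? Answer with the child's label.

e (Yuki): min(-15, 1) = -15
f (Yuki): min(-11, -18, 15) = -18
a (Bob): max(-15, -18) = -15
g (Yuki): min(-2, 3) = -2
h (Yuki): min(-8, -1, -5, 11) = -8
b (Bob): max(-2, -8) = -2
M1 (Yuki): min(-15, -2) = -15
j (Yuki): min(5, 10, -8) = -8
k (Yuki): min(13, -13) = -13
m (Yuki): min(11, -18, -4) = -18
c (Bob): max(-8, -13, -18) = -8
n (Yuki): min(-17, 10) = -17
p (Yuki): min(7, 10, 12) = 7
d (Bob): max(-17, 7) = 7
M2 (Yuki): min(-8, 7) = -8
top (Bob): max(-15, -8) = -8
Bob at top wants the highest of {M1=-15, M2=-8}, so chooses M2.

M2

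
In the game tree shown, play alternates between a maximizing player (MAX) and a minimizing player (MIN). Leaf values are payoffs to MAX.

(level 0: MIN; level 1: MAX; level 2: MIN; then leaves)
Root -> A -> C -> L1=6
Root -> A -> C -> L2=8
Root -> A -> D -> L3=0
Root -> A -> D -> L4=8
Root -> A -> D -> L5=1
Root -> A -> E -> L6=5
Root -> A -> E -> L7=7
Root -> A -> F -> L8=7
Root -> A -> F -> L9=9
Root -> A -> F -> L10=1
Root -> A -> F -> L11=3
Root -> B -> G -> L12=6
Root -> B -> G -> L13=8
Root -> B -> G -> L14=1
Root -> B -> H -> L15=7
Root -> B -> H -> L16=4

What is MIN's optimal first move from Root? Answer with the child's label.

C (MIN): min(6, 8) = 6
D (MIN): min(0, 8, 1) = 0
E (MIN): min(5, 7) = 5
F (MIN): min(7, 9, 1, 3) = 1
A (MAX): max(6, 0, 5, 1) = 6
G (MIN): min(6, 8, 1) = 1
H (MIN): min(7, 4) = 4
B (MAX): max(1, 4) = 4
Root (MIN): min(6, 4) = 4
MIN at Root wants the lowest of {A=6, B=4}, so chooses B.

B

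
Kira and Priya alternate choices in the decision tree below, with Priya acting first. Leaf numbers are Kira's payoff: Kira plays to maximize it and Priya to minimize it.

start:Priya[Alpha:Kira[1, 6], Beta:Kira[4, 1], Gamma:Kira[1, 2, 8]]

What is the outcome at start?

Alpha (Kira): max(1, 6) = 6
Beta (Kira): max(4, 1) = 4
Gamma (Kira): max(1, 2, 8) = 8
start (Priya): min(6, 4, 8) = 4

4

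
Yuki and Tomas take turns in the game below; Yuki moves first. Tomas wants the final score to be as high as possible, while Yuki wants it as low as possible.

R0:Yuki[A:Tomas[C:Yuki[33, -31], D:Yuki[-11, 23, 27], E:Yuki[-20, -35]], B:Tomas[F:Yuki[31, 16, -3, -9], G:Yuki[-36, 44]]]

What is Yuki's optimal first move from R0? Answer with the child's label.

A

C (Yuki): min(33, -31) = -31
D (Yuki): min(-11, 23, 27) = -11
E (Yuki): min(-20, -35) = -35
A (Tomas): max(-31, -11, -35) = -11
F (Yuki): min(31, 16, -3, -9) = -9
G (Yuki): min(-36, 44) = -36
B (Tomas): max(-9, -36) = -9
R0 (Yuki): min(-11, -9) = -11
Yuki at R0 wants the lowest of {A=-11, B=-9}, so chooses A.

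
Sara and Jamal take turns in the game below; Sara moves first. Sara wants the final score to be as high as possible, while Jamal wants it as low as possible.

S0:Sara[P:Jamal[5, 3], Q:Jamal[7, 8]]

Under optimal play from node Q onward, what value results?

Q (Jamal): min(7, 8) = 7

7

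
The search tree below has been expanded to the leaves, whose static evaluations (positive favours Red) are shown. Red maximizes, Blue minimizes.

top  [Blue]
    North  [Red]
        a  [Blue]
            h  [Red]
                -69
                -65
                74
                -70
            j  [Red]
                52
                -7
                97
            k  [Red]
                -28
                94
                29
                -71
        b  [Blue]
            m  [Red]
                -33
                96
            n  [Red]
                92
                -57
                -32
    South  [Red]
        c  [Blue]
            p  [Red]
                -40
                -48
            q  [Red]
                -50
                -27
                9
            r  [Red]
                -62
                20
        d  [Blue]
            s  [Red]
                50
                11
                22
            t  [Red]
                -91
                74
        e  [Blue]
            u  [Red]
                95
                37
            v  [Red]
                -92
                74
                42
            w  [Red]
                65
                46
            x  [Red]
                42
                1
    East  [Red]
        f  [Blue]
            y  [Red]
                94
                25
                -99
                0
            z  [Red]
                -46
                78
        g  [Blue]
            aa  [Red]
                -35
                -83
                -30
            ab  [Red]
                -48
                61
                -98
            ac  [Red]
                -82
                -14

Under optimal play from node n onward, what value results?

92

n (Red): max(92, -57, -32) = 92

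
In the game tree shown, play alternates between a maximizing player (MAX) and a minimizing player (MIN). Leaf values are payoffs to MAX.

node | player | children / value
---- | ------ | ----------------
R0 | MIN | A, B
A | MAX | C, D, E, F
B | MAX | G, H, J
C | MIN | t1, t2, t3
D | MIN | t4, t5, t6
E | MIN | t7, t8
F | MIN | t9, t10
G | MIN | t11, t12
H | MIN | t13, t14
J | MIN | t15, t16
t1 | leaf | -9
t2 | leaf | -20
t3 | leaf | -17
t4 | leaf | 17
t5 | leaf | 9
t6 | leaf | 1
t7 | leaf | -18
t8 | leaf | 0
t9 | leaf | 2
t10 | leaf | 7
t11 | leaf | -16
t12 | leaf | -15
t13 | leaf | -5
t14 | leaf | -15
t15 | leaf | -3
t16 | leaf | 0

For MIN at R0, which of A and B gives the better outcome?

C (MIN): min(-9, -20, -17) = -20
D (MIN): min(17, 9, 1) = 1
E (MIN): min(-18, 0) = -18
F (MIN): min(2, 7) = 2
A (MAX): max(-20, 1, -18, 2) = 2
G (MIN): min(-16, -15) = -16
H (MIN): min(-5, -15) = -15
J (MIN): min(-3, 0) = -3
B (MAX): max(-16, -15, -3) = -3
MIN prefers the lower value; A=2, B=-3. B is better since -3 < 2.

B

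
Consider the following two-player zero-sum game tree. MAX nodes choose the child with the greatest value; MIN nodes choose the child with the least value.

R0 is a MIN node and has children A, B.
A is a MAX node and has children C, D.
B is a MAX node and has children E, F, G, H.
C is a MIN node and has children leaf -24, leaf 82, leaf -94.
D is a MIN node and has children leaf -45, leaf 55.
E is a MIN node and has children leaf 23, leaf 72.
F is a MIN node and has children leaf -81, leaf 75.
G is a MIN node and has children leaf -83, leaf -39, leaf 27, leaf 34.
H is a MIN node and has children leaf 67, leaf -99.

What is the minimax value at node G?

G (MIN): min(-83, -39, 27, 34) = -83

-83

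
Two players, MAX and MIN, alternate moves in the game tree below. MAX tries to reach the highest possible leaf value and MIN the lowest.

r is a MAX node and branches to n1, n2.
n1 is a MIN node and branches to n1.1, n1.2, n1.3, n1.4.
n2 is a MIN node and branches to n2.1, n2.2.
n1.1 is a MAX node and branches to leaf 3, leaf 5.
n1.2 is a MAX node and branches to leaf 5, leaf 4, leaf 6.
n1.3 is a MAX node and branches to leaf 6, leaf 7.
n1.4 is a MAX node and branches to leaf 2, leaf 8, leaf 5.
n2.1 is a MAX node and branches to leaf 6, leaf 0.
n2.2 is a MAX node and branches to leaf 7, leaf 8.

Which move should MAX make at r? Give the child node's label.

n1.1 (MAX): max(3, 5) = 5
n1.2 (MAX): max(5, 4, 6) = 6
n1.3 (MAX): max(6, 7) = 7
n1.4 (MAX): max(2, 8, 5) = 8
n1 (MIN): min(5, 6, 7, 8) = 5
n2.1 (MAX): max(6, 0) = 6
n2.2 (MAX): max(7, 8) = 8
n2 (MIN): min(6, 8) = 6
r (MAX): max(5, 6) = 6
MAX at r wants the highest of {n1=5, n2=6}, so chooses n2.

n2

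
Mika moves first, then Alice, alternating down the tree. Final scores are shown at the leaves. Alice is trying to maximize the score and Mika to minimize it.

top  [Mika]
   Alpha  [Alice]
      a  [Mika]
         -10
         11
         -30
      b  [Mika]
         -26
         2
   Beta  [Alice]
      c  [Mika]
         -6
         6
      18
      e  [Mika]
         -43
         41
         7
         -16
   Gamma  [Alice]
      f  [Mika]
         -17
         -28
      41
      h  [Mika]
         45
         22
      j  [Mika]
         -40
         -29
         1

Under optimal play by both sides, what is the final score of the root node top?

a (Mika): min(-10, 11, -30) = -30
b (Mika): min(-26, 2) = -26
Alpha (Alice): max(-30, -26) = -26
c (Mika): min(-6, 6) = -6
e (Mika): min(-43, 41, 7, -16) = -43
Beta (Alice): max(-6, 18, -43) = 18
f (Mika): min(-17, -28) = -28
h (Mika): min(45, 22) = 22
j (Mika): min(-40, -29, 1) = -40
Gamma (Alice): max(-28, 41, 22, -40) = 41
top (Mika): min(-26, 18, 41) = -26

-26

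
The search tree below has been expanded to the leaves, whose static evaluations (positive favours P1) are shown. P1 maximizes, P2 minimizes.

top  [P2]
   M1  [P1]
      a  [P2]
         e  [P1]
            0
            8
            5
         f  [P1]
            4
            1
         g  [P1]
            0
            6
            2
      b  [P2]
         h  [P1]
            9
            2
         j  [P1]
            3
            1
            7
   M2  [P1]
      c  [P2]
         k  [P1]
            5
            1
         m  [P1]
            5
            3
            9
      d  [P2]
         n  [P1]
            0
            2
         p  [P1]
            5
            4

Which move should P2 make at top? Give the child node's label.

e (P1): max(0, 8, 5) = 8
f (P1): max(4, 1) = 4
g (P1): max(0, 6, 2) = 6
a (P2): min(8, 4, 6) = 4
h (P1): max(9, 2) = 9
j (P1): max(3, 1, 7) = 7
b (P2): min(9, 7) = 7
M1 (P1): max(4, 7) = 7
k (P1): max(5, 1) = 5
m (P1): max(5, 3, 9) = 9
c (P2): min(5, 9) = 5
n (P1): max(0, 2) = 2
p (P1): max(5, 4) = 5
d (P2): min(2, 5) = 2
M2 (P1): max(5, 2) = 5
top (P2): min(7, 5) = 5
P2 at top wants the lowest of {M1=7, M2=5}, so chooses M2.

M2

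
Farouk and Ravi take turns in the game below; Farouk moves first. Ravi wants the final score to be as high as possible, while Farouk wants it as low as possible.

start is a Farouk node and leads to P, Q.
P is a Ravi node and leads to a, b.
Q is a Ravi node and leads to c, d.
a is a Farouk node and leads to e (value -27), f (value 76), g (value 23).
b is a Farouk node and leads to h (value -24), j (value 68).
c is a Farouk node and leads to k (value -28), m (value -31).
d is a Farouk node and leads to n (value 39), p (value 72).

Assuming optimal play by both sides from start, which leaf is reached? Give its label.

h

a (Farouk): min(-27, 76, 23) = -27
b (Farouk): min(-24, 68) = -24
P (Ravi): max(-27, -24) = -24
c (Farouk): min(-28, -31) = -31
d (Farouk): min(39, 72) = 39
Q (Ravi): max(-31, 39) = 39
start (Farouk): min(-24, 39) = -24
At start, Farouk picks P (lowest: -24).
At P, Ravi picks b (highest: -24).
At b, Farouk picks h (lowest: -24).
Terminal value -24.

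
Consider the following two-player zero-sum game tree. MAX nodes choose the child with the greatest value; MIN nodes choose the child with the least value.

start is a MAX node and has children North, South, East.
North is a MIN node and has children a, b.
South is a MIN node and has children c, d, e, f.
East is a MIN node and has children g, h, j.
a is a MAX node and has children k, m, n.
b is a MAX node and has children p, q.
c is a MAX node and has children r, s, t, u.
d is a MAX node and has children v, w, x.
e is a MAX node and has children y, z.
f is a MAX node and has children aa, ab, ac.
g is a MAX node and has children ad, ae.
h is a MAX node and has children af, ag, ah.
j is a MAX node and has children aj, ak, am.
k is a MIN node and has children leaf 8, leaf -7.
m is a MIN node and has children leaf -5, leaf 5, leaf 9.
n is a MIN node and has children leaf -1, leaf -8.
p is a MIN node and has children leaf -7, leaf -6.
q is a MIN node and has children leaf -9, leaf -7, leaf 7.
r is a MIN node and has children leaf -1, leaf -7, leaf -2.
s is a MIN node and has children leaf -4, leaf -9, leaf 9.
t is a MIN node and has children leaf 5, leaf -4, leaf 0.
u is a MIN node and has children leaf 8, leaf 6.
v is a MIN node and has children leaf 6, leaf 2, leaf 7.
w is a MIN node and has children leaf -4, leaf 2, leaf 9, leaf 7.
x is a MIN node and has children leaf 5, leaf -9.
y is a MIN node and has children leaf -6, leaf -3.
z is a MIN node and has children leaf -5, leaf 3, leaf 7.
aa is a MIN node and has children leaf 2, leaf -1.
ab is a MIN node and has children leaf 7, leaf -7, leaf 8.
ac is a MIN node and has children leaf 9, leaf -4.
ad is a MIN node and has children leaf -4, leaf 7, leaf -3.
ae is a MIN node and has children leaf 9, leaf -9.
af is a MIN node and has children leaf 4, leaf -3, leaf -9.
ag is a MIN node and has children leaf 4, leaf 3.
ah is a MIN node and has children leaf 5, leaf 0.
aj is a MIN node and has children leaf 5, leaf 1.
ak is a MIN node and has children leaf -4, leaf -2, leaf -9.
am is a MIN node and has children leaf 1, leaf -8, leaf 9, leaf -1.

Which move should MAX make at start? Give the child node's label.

k (MIN): min(8, -7) = -7
m (MIN): min(-5, 5, 9) = -5
n (MIN): min(-1, -8) = -8
a (MAX): max(-7, -5, -8) = -5
p (MIN): min(-7, -6) = -7
q (MIN): min(-9, -7, 7) = -9
b (MAX): max(-7, -9) = -7
North (MIN): min(-5, -7) = -7
r (MIN): min(-1, -7, -2) = -7
s (MIN): min(-4, -9, 9) = -9
t (MIN): min(5, -4, 0) = -4
u (MIN): min(8, 6) = 6
c (MAX): max(-7, -9, -4, 6) = 6
v (MIN): min(6, 2, 7) = 2
w (MIN): min(-4, 2, 9, 7) = -4
x (MIN): min(5, -9) = -9
d (MAX): max(2, -4, -9) = 2
y (MIN): min(-6, -3) = -6
z (MIN): min(-5, 3, 7) = -5
e (MAX): max(-6, -5) = -5
aa (MIN): min(2, -1) = -1
ab (MIN): min(7, -7, 8) = -7
ac (MIN): min(9, -4) = -4
f (MAX): max(-1, -7, -4) = -1
South (MIN): min(6, 2, -5, -1) = -5
ad (MIN): min(-4, 7, -3) = -4
ae (MIN): min(9, -9) = -9
g (MAX): max(-4, -9) = -4
af (MIN): min(4, -3, -9) = -9
ag (MIN): min(4, 3) = 3
ah (MIN): min(5, 0) = 0
h (MAX): max(-9, 3, 0) = 3
aj (MIN): min(5, 1) = 1
ak (MIN): min(-4, -2, -9) = -9
am (MIN): min(1, -8, 9, -1) = -8
j (MAX): max(1, -9, -8) = 1
East (MIN): min(-4, 3, 1) = -4
start (MAX): max(-7, -5, -4) = -4
MAX at start wants the highest of {North=-7, South=-5, East=-4}, so chooses East.

East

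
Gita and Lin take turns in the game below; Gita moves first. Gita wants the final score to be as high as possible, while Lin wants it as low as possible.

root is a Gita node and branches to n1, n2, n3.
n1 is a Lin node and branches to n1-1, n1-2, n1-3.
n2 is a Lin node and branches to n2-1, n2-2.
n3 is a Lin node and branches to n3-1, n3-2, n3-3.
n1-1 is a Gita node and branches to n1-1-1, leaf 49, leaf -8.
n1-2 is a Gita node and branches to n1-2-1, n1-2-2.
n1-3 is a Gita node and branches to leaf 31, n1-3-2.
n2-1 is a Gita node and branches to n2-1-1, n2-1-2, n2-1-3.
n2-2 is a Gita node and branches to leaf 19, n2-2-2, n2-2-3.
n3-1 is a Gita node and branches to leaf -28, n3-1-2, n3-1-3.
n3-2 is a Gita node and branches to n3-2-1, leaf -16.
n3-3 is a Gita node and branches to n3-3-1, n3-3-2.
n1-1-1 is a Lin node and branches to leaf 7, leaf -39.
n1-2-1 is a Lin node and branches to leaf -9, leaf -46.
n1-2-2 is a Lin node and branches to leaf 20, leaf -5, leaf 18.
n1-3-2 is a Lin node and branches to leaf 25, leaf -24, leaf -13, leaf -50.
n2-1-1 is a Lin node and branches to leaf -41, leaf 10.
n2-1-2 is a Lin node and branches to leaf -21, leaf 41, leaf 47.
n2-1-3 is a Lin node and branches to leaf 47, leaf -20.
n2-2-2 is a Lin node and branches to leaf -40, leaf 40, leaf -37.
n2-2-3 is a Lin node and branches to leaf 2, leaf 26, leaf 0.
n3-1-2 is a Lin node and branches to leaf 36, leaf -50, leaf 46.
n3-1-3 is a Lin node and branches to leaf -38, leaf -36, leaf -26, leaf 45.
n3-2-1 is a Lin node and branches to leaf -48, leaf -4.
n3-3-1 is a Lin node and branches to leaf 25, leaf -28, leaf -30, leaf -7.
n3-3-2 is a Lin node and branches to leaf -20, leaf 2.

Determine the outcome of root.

n1-1-1 (Lin): min(7, -39) = -39
n1-1 (Gita): max(-39, 49, -8) = 49
n1-2-1 (Lin): min(-9, -46) = -46
n1-2-2 (Lin): min(20, -5, 18) = -5
n1-2 (Gita): max(-46, -5) = -5
n1-3-2 (Lin): min(25, -24, -13, -50) = -50
n1-3 (Gita): max(31, -50) = 31
n1 (Lin): min(49, -5, 31) = -5
n2-1-1 (Lin): min(-41, 10) = -41
n2-1-2 (Lin): min(-21, 41, 47) = -21
n2-1-3 (Lin): min(47, -20) = -20
n2-1 (Gita): max(-41, -21, -20) = -20
n2-2-2 (Lin): min(-40, 40, -37) = -40
n2-2-3 (Lin): min(2, 26, 0) = 0
n2-2 (Gita): max(19, -40, 0) = 19
n2 (Lin): min(-20, 19) = -20
n3-1-2 (Lin): min(36, -50, 46) = -50
n3-1-3 (Lin): min(-38, -36, -26, 45) = -38
n3-1 (Gita): max(-28, -50, -38) = -28
n3-2-1 (Lin): min(-48, -4) = -48
n3-2 (Gita): max(-48, -16) = -16
n3-3-1 (Lin): min(25, -28, -30, -7) = -30
n3-3-2 (Lin): min(-20, 2) = -20
n3-3 (Gita): max(-30, -20) = -20
n3 (Lin): min(-28, -16, -20) = -28
root (Gita): max(-5, -20, -28) = -5

-5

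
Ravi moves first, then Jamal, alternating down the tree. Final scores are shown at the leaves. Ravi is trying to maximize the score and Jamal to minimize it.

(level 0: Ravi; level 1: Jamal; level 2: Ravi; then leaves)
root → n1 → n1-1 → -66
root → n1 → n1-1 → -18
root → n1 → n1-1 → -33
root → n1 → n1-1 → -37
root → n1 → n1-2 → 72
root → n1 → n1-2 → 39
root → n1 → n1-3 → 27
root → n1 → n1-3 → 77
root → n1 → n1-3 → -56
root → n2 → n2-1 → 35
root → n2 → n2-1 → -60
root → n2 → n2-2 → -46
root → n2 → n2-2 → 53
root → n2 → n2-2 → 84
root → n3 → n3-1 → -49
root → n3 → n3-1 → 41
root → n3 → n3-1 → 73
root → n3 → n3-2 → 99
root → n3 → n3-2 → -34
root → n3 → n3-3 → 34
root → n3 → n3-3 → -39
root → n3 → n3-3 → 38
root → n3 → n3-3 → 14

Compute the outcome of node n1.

-18

n1-1 (Ravi): max(-66, -18, -33, -37) = -18
n1-2 (Ravi): max(72, 39) = 72
n1-3 (Ravi): max(27, 77, -56) = 77
n1 (Jamal): min(-18, 72, 77) = -18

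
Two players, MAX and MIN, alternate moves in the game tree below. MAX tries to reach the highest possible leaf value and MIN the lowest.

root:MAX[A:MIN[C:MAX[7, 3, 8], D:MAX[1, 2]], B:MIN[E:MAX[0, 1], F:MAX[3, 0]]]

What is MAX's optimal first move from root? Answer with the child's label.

C (MAX): max(7, 3, 8) = 8
D (MAX): max(1, 2) = 2
A (MIN): min(8, 2) = 2
E (MAX): max(0, 1) = 1
F (MAX): max(3, 0) = 3
B (MIN): min(1, 3) = 1
root (MAX): max(2, 1) = 2
MAX at root wants the highest of {A=2, B=1}, so chooses A.

A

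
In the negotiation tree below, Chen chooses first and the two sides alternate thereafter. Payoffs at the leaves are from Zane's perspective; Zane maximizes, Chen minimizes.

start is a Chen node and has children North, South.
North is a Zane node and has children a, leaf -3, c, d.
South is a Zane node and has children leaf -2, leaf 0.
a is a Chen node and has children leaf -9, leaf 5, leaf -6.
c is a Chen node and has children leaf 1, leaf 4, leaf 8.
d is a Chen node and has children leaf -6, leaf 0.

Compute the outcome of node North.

a (Chen): min(-9, 5, -6) = -9
c (Chen): min(1, 4, 8) = 1
d (Chen): min(-6, 0) = -6
North (Zane): max(-9, -3, 1, -6) = 1

1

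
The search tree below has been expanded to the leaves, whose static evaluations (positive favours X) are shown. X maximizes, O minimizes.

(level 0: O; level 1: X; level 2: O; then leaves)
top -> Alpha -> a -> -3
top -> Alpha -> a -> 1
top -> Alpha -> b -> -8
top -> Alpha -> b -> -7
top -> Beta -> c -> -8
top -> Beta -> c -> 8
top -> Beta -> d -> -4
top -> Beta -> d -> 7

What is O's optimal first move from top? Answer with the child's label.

Beta

a (O): min(-3, 1) = -3
b (O): min(-8, -7) = -8
Alpha (X): max(-3, -8) = -3
c (O): min(-8, 8) = -8
d (O): min(-4, 7) = -4
Beta (X): max(-8, -4) = -4
top (O): min(-3, -4) = -4
O at top wants the lowest of {Alpha=-3, Beta=-4}, so chooses Beta.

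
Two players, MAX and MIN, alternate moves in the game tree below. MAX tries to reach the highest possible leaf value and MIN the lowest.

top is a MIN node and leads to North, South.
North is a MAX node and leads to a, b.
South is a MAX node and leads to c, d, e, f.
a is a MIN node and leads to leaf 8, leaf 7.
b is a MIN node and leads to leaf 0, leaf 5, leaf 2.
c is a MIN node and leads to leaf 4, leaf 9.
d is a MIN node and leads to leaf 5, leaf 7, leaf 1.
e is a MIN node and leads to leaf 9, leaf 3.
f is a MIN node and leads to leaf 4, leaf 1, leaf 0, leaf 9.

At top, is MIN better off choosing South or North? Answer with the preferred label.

c (MIN): min(4, 9) = 4
d (MIN): min(5, 7, 1) = 1
e (MIN): min(9, 3) = 3
f (MIN): min(4, 1, 0, 9) = 0
South (MAX): max(4, 1, 3, 0) = 4
a (MIN): min(8, 7) = 7
b (MIN): min(0, 5, 2) = 0
North (MAX): max(7, 0) = 7
MIN prefers the lower value; South=4, North=7. South is better since 4 < 7.

South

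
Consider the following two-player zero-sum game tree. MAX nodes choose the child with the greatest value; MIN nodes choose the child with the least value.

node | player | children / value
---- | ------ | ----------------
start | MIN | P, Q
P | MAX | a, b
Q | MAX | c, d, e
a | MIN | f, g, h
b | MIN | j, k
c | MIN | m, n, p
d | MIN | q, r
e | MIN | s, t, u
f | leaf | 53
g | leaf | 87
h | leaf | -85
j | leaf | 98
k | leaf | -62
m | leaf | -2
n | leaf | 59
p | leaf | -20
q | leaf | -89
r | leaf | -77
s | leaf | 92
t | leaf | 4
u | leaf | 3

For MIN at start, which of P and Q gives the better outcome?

a (MIN): min(53, 87, -85) = -85
b (MIN): min(98, -62) = -62
P (MAX): max(-85, -62) = -62
c (MIN): min(-2, 59, -20) = -20
d (MIN): min(-89, -77) = -89
e (MIN): min(92, 4, 3) = 3
Q (MAX): max(-20, -89, 3) = 3
MIN prefers the lower value; P=-62, Q=3. P is better since -62 < 3.

P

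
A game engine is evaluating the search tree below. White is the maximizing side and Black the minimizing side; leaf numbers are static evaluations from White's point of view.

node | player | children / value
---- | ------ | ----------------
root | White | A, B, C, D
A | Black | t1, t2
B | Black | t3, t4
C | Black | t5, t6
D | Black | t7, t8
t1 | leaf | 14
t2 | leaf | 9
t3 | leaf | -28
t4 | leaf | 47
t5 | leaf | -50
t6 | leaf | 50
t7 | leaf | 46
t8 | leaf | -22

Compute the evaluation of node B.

B (Black): min(-28, 47) = -28

-28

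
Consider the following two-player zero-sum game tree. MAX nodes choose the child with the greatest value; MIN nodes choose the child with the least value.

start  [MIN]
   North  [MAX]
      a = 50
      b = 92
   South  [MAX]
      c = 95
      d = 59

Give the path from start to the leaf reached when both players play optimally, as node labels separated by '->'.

start -> North -> b

North (MAX): max(50, 92) = 92
South (MAX): max(95, 59) = 95
start (MIN): min(92, 95) = 92
At start, MIN picks North (lowest: 92).
At North, MAX picks b (highest: 92).
Terminal value 92.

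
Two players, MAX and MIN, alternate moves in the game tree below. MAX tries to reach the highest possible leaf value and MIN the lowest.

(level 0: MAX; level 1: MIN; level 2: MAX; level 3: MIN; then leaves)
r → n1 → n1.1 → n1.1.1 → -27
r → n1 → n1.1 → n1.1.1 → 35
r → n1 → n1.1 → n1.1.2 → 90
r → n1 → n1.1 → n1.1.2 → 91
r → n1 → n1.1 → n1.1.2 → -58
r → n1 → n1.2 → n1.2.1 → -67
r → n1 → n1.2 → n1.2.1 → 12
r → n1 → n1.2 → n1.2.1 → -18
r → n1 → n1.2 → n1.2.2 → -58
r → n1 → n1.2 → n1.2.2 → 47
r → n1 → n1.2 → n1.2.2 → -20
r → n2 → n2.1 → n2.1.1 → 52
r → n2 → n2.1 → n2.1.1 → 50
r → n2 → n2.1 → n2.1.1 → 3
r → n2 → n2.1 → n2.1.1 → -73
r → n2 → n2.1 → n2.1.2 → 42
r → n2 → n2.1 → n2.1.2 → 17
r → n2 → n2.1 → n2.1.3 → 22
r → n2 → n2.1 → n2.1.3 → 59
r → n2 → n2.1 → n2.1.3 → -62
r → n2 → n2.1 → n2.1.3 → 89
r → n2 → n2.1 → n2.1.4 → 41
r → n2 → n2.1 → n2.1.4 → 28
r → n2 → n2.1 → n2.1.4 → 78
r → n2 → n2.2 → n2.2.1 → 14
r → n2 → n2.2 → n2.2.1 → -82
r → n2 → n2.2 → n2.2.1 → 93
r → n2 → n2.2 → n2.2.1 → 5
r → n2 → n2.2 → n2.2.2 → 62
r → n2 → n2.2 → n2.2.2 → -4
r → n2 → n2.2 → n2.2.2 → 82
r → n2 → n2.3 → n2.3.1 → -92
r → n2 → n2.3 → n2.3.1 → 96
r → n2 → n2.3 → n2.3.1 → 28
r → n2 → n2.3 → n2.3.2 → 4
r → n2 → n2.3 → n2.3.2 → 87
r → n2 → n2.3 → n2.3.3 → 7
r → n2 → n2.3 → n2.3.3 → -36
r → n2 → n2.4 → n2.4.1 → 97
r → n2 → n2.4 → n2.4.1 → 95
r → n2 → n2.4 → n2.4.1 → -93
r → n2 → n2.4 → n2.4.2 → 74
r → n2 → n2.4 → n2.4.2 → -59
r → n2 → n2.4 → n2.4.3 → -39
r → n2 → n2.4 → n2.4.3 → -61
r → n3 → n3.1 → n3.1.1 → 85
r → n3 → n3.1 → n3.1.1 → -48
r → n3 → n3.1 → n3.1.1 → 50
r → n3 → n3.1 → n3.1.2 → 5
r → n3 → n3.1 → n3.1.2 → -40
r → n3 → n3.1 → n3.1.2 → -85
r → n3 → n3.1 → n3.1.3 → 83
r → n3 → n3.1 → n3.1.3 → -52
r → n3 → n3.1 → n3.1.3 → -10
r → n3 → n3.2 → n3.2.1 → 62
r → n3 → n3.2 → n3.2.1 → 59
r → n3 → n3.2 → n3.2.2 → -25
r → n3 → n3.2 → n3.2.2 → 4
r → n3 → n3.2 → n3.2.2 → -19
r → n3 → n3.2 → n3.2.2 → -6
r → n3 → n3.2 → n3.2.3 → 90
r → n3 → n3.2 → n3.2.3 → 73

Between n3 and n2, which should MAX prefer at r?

n3

n3.1.1 (MIN): min(85, -48, 50) = -48
n3.1.2 (MIN): min(5, -40, -85) = -85
n3.1.3 (MIN): min(83, -52, -10) = -52
n3.1 (MAX): max(-48, -85, -52) = -48
n3.2.1 (MIN): min(62, 59) = 59
n3.2.2 (MIN): min(-25, 4, -19, -6) = -25
n3.2.3 (MIN): min(90, 73) = 73
n3.2 (MAX): max(59, -25, 73) = 73
n3 (MIN): min(-48, 73) = -48
n2.1.1 (MIN): min(52, 50, 3, -73) = -73
n2.1.2 (MIN): min(42, 17) = 17
n2.1.3 (MIN): min(22, 59, -62, 89) = -62
n2.1.4 (MIN): min(41, 28, 78) = 28
n2.1 (MAX): max(-73, 17, -62, 28) = 28
n2.2.1 (MIN): min(14, -82, 93, 5) = -82
n2.2.2 (MIN): min(62, -4, 82) = -4
n2.2 (MAX): max(-82, -4) = -4
n2.3.1 (MIN): min(-92, 96, 28) = -92
n2.3.2 (MIN): min(4, 87) = 4
n2.3.3 (MIN): min(7, -36) = -36
n2.3 (MAX): max(-92, 4, -36) = 4
n2.4.1 (MIN): min(97, 95, -93) = -93
n2.4.2 (MIN): min(74, -59) = -59
n2.4.3 (MIN): min(-39, -61) = -61
n2.4 (MAX): max(-93, -59, -61) = -59
n2 (MIN): min(28, -4, 4, -59) = -59
MAX prefers the higher value; n3=-48, n2=-59. n3 is better since -48 > -59.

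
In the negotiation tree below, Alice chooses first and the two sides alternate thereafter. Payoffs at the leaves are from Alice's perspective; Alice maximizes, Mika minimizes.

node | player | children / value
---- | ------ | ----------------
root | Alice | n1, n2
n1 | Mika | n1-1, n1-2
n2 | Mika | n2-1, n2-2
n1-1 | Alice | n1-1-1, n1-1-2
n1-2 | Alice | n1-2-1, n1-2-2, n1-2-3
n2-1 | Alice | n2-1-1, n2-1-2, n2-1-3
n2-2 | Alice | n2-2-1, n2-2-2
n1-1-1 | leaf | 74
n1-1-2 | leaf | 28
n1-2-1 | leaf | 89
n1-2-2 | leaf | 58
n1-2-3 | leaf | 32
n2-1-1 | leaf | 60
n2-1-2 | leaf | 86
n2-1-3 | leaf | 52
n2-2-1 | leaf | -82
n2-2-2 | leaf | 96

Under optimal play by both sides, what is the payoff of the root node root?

n1-1 (Alice): max(74, 28) = 74
n1-2 (Alice): max(89, 58, 32) = 89
n1 (Mika): min(74, 89) = 74
n2-1 (Alice): max(60, 86, 52) = 86
n2-2 (Alice): max(-82, 96) = 96
n2 (Mika): min(86, 96) = 86
root (Alice): max(74, 86) = 86

86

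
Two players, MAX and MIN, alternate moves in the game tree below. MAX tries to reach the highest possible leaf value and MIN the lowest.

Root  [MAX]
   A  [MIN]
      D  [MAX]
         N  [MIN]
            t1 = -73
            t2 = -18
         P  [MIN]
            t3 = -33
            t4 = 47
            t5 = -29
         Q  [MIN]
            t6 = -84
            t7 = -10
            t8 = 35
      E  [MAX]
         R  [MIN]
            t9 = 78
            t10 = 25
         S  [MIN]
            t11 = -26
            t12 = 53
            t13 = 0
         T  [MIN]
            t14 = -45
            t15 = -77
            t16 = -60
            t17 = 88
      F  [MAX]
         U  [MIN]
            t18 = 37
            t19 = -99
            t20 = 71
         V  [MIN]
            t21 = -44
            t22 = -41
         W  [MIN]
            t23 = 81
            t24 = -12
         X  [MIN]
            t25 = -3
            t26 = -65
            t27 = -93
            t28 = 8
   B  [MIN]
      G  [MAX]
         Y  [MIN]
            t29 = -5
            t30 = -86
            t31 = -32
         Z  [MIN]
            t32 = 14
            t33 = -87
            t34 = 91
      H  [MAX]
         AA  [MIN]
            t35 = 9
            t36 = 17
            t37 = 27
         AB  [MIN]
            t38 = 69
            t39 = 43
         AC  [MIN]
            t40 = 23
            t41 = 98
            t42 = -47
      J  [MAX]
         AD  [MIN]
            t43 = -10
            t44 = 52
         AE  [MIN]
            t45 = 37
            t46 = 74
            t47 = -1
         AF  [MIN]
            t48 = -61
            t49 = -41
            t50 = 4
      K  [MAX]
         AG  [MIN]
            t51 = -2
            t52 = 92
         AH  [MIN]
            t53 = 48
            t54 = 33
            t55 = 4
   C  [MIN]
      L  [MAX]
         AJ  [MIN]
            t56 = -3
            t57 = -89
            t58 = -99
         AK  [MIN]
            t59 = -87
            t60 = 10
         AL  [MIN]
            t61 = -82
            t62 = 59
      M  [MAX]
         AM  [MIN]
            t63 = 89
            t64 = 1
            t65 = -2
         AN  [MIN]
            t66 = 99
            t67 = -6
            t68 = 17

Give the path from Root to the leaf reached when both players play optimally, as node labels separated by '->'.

Root -> A -> D -> P -> t3

N (MIN): min(-73, -18) = -73
P (MIN): min(-33, 47, -29) = -33
Q (MIN): min(-84, -10, 35) = -84
D (MAX): max(-73, -33, -84) = -33
R (MIN): min(78, 25) = 25
S (MIN): min(-26, 53, 0) = -26
T (MIN): min(-45, -77, -60, 88) = -77
E (MAX): max(25, -26, -77) = 25
U (MIN): min(37, -99, 71) = -99
V (MIN): min(-44, -41) = -44
W (MIN): min(81, -12) = -12
X (MIN): min(-3, -65, -93, 8) = -93
F (MAX): max(-99, -44, -12, -93) = -12
A (MIN): min(-33, 25, -12) = -33
Y (MIN): min(-5, -86, -32) = -86
Z (MIN): min(14, -87, 91) = -87
G (MAX): max(-86, -87) = -86
AA (MIN): min(9, 17, 27) = 9
AB (MIN): min(69, 43) = 43
AC (MIN): min(23, 98, -47) = -47
H (MAX): max(9, 43, -47) = 43
AD (MIN): min(-10, 52) = -10
AE (MIN): min(37, 74, -1) = -1
AF (MIN): min(-61, -41, 4) = -61
J (MAX): max(-10, -1, -61) = -1
AG (MIN): min(-2, 92) = -2
AH (MIN): min(48, 33, 4) = 4
K (MAX): max(-2, 4) = 4
B (MIN): min(-86, 43, -1, 4) = -86
AJ (MIN): min(-3, -89, -99) = -99
AK (MIN): min(-87, 10) = -87
AL (MIN): min(-82, 59) = -82
L (MAX): max(-99, -87, -82) = -82
AM (MIN): min(89, 1, -2) = -2
AN (MIN): min(99, -6, 17) = -6
M (MAX): max(-2, -6) = -2
C (MIN): min(-82, -2) = -82
Root (MAX): max(-33, -86, -82) = -33
At Root, MAX picks A (highest: -33).
At A, MIN picks D (lowest: -33).
At D, MAX picks P (highest: -33).
At P, MIN picks t3 (lowest: -33).
Terminal value -33.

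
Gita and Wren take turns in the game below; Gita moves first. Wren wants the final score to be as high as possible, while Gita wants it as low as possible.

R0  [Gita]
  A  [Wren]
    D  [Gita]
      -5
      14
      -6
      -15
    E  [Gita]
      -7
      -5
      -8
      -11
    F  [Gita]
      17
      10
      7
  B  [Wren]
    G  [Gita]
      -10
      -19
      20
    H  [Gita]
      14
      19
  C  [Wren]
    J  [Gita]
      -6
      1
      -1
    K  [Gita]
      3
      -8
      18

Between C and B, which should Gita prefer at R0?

J (Gita): min(-6, 1, -1) = -6
K (Gita): min(3, -8, 18) = -8
C (Wren): max(-6, -8) = -6
G (Gita): min(-10, -19, 20) = -19
H (Gita): min(14, 19) = 14
B (Wren): max(-19, 14) = 14
Gita prefers the lower value; C=-6, B=14. C is better since -6 < 14.

C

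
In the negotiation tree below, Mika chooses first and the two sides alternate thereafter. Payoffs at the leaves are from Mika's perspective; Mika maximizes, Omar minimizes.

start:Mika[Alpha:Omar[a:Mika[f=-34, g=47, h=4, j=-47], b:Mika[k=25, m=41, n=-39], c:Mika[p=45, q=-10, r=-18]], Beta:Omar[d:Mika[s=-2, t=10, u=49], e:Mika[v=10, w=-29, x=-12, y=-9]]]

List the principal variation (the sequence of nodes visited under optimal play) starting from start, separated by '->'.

a (Mika): max(-34, 47, 4, -47) = 47
b (Mika): max(25, 41, -39) = 41
c (Mika): max(45, -10, -18) = 45
Alpha (Omar): min(47, 41, 45) = 41
d (Mika): max(-2, 10, 49) = 49
e (Mika): max(10, -29, -12, -9) = 10
Beta (Omar): min(49, 10) = 10
start (Mika): max(41, 10) = 41
At start, Mika picks Alpha (highest: 41).
At Alpha, Omar picks b (lowest: 41).
At b, Mika picks m (highest: 41).
Terminal value 41.

start -> Alpha -> b -> m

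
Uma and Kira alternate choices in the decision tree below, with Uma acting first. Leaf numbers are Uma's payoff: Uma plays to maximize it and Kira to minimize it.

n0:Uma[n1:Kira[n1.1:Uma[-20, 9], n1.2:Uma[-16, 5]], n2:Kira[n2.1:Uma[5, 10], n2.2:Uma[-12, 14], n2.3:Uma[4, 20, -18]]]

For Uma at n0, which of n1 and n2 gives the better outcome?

n2

n1.1 (Uma): max(-20, 9) = 9
n1.2 (Uma): max(-16, 5) = 5
n1 (Kira): min(9, 5) = 5
n2.1 (Uma): max(5, 10) = 10
n2.2 (Uma): max(-12, 14) = 14
n2.3 (Uma): max(4, 20, -18) = 20
n2 (Kira): min(10, 14, 20) = 10
Uma prefers the higher value; n1=5, n2=10. n2 is better since 10 > 5.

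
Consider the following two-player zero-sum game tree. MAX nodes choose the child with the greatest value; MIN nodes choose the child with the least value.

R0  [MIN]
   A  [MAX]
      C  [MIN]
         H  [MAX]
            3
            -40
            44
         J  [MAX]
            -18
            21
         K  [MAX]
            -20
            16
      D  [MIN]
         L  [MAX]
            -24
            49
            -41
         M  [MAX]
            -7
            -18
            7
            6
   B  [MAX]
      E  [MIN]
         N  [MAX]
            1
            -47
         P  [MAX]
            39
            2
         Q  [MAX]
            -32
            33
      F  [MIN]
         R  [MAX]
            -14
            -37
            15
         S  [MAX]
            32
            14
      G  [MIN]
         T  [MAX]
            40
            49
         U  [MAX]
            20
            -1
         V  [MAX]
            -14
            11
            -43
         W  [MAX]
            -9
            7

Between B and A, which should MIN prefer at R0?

N (MAX): max(1, -47) = 1
P (MAX): max(39, 2) = 39
Q (MAX): max(-32, 33) = 33
E (MIN): min(1, 39, 33) = 1
R (MAX): max(-14, -37, 15) = 15
S (MAX): max(32, 14) = 32
F (MIN): min(15, 32) = 15
T (MAX): max(40, 49) = 49
U (MAX): max(20, -1) = 20
V (MAX): max(-14, 11, -43) = 11
W (MAX): max(-9, 7) = 7
G (MIN): min(49, 20, 11, 7) = 7
B (MAX): max(1, 15, 7) = 15
H (MAX): max(3, -40, 44) = 44
J (MAX): max(-18, 21) = 21
K (MAX): max(-20, 16) = 16
C (MIN): min(44, 21, 16) = 16
L (MAX): max(-24, 49, -41) = 49
M (MAX): max(-7, -18, 7, 6) = 7
D (MIN): min(49, 7) = 7
A (MAX): max(16, 7) = 16
MIN prefers the lower value; B=15, A=16. B is better since 15 < 16.

B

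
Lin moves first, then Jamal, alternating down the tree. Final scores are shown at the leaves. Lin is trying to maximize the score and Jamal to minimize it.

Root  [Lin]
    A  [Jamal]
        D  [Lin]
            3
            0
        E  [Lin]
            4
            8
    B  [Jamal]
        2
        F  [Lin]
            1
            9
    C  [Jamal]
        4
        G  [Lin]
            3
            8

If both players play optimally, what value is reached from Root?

4

D (Lin): max(3, 0) = 3
E (Lin): max(4, 8) = 8
A (Jamal): min(3, 8) = 3
F (Lin): max(1, 9) = 9
B (Jamal): min(2, 9) = 2
G (Lin): max(3, 8) = 8
C (Jamal): min(4, 8) = 4
Root (Lin): max(3, 2, 4) = 4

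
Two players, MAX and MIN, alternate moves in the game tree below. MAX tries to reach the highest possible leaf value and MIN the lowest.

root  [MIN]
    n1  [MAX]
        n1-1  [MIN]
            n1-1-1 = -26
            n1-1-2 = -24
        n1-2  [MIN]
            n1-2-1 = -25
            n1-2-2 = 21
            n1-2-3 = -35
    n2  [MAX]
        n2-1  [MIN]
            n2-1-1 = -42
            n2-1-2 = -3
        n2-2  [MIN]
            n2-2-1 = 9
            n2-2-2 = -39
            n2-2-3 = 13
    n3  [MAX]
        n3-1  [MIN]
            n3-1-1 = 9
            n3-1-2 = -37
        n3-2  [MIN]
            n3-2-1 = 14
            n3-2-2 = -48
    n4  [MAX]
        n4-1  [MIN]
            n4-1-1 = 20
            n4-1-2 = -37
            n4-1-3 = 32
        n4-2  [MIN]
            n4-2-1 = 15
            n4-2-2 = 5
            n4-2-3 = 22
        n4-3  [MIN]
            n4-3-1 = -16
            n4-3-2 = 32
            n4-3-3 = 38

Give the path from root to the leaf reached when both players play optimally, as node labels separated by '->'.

root -> n2 -> n2-2 -> n2-2-2

n1-1 (MIN): min(-26, -24) = -26
n1-2 (MIN): min(-25, 21, -35) = -35
n1 (MAX): max(-26, -35) = -26
n2-1 (MIN): min(-42, -3) = -42
n2-2 (MIN): min(9, -39, 13) = -39
n2 (MAX): max(-42, -39) = -39
n3-1 (MIN): min(9, -37) = -37
n3-2 (MIN): min(14, -48) = -48
n3 (MAX): max(-37, -48) = -37
n4-1 (MIN): min(20, -37, 32) = -37
n4-2 (MIN): min(15, 5, 22) = 5
n4-3 (MIN): min(-16, 32, 38) = -16
n4 (MAX): max(-37, 5, -16) = 5
root (MIN): min(-26, -39, -37, 5) = -39
At root, MIN picks n2 (lowest: -39).
At n2, MAX picks n2-2 (highest: -39).
At n2-2, MIN picks n2-2-2 (lowest: -39).
Terminal value -39.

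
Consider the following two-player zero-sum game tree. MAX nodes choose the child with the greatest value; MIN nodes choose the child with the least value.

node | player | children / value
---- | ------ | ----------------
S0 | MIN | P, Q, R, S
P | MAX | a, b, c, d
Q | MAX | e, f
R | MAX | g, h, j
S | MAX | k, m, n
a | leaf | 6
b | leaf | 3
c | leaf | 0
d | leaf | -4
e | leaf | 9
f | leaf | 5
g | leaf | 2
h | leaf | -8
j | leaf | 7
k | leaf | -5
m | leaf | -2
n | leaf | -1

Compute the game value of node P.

6

P (MAX): max(6, 3, 0, -4) = 6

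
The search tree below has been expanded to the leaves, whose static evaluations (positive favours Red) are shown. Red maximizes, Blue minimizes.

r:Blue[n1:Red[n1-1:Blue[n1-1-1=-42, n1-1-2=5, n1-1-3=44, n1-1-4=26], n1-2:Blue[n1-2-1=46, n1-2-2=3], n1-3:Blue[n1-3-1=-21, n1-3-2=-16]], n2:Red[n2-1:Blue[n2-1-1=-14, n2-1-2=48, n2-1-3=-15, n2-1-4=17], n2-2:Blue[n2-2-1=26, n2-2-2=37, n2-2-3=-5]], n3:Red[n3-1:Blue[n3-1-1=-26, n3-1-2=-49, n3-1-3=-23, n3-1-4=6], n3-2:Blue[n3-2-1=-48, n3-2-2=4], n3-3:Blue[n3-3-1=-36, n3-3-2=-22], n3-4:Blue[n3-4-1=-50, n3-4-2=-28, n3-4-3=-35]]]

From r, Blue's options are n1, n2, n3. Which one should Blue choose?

n1-1 (Blue): min(-42, 5, 44, 26) = -42
n1-2 (Blue): min(46, 3) = 3
n1-3 (Blue): min(-21, -16) = -21
n1 (Red): max(-42, 3, -21) = 3
n2-1 (Blue): min(-14, 48, -15, 17) = -15
n2-2 (Blue): min(26, 37, -5) = -5
n2 (Red): max(-15, -5) = -5
n3-1 (Blue): min(-26, -49, -23, 6) = -49
n3-2 (Blue): min(-48, 4) = -48
n3-3 (Blue): min(-36, -22) = -36
n3-4 (Blue): min(-50, -28, -35) = -50
n3 (Red): max(-49, -48, -36, -50) = -36
r (Blue): min(3, -5, -36) = -36
Blue at r wants the lowest of {n1=3, n2=-5, n3=-36}, so chooses n3.

n3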